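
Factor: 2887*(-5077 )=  - 14657299  =  - 2887^1*5077^1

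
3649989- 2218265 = 1431724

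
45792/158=289  +  65/79=289.82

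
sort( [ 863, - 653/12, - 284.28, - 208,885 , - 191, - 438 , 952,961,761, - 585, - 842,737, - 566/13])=[-842,-585,- 438,  -  284.28, - 208, - 191, - 653/12, - 566/13,737,761,863,885 , 952, 961]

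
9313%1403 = 895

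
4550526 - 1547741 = 3002785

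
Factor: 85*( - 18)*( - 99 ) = 2^1*3^4 * 5^1 * 11^1 * 17^1= 151470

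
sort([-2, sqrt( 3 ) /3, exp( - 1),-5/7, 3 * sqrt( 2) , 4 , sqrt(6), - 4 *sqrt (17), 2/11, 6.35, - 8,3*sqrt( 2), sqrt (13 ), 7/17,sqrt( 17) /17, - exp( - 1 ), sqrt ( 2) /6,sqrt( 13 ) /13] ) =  [ - 4*sqrt(17) ,-8, - 2, - 5/7  , - exp( - 1),2/11, sqrt(2) /6, sqrt ( 17)/17,sqrt(13) /13, exp( - 1 ), 7/17, sqrt(3)/3,sqrt(6), sqrt(13), 4,3*sqrt( 2), 3*sqrt( 2), 6.35] 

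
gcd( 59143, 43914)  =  1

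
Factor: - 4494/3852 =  - 7/6 =- 2^( - 1 )*3^( - 1)*7^1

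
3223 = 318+2905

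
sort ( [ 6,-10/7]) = [ - 10/7, 6 ] 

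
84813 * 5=424065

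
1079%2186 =1079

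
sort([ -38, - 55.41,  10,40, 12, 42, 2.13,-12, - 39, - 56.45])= [ - 56.45, - 55.41, - 39, - 38 , - 12,  2.13,10,12, 40, 42]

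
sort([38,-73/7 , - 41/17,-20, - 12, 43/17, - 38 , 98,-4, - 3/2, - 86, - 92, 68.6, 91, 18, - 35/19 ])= [ - 92,-86, - 38, - 20, - 12, - 73/7, - 4,- 41/17, - 35/19, - 3/2,  43/17,18,38,  68.6, 91, 98] 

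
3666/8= 1833/4  =  458.25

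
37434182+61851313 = 99285495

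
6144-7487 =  - 1343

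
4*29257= 117028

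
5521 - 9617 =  - 4096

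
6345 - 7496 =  - 1151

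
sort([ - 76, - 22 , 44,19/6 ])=[ - 76, - 22, 19/6 , 44] 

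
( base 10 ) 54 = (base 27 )20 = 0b110110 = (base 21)2C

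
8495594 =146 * 58189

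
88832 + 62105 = 150937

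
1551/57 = 27 +4/19 = 27.21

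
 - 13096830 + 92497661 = 79400831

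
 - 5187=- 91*57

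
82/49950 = 41/24975 = 0.00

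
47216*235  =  11095760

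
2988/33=996/11 = 90.55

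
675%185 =120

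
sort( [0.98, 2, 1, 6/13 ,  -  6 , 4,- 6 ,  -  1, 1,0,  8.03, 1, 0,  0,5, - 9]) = [-9 , - 6, - 6, - 1 , 0, 0,0,  6/13,0.98 , 1, 1 , 1 , 2, 4 , 5,8.03]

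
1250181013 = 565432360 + 684748653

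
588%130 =68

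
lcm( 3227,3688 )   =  25816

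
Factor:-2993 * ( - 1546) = 4627178 =2^1*41^1*73^1*773^1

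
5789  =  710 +5079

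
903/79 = 903/79  =  11.43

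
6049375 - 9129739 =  - 3080364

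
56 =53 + 3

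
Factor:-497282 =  - 2^1 * 248641^1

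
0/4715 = 0 = 0.00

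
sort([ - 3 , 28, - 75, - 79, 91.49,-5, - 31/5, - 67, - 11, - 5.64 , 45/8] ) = [-79 , - 75, - 67, - 11, - 31/5, - 5.64 ,-5  , - 3 , 45/8 , 28 , 91.49] 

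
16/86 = 8/43 = 0.19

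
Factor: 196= 2^2*7^2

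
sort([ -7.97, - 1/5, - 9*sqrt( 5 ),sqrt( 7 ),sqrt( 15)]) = [ - 9*sqrt ( 5), - 7.97, - 1/5,sqrt( 7),sqrt( 15)]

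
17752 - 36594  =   - 18842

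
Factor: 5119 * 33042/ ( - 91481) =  - 169141998/91481 = - 2^1*3^1*13^(- 1)*31^( - 1)*227^( - 1)*5119^1*5507^1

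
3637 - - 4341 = 7978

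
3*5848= 17544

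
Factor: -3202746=  -  2^1*3^1*97^1*5503^1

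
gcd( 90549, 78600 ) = 3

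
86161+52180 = 138341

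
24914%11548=1818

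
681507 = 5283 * 129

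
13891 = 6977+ 6914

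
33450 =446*75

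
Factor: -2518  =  -2^1*1259^1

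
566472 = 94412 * 6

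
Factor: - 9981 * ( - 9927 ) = 3^4*1103^1*1109^1=   99081387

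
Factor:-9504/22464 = - 11/26 = - 2^(-1) * 11^1*13^ ( - 1 ) 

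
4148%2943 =1205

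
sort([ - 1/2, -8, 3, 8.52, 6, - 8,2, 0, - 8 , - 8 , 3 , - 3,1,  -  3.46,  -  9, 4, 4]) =[  -  9, - 8, - 8, - 8,  -  8,-3.46, - 3, - 1/2, 0,1,2, 3,  3,4, 4,6,8.52 ]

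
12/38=6/19=0.32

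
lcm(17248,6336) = 310464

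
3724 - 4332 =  - 608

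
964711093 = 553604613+411106480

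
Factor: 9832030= 2^1*5^1*13^1*53^1*1427^1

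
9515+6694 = 16209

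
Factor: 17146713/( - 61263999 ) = - 5715571/20421333 = - 3^(- 2 )  *19^( - 1) *71^1*79^1 *307^(-1) * 389^( - 1 ) * 1019^1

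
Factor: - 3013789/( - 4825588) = 2^( - 2 )*31^1*61^( - 1 )*191^1 * 509^1*19777^( - 1 ) 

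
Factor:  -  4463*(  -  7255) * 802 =25968010130 = 2^1*5^1 * 401^1*1451^1*4463^1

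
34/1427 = 34/1427 = 0.02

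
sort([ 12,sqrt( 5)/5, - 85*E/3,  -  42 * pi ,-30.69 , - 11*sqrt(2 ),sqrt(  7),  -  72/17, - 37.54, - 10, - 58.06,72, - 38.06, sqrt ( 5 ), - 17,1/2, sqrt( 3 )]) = [ - 42*pi, - 85*E/3 , - 58.06, - 38.06, -37.54, - 30.69, - 17, - 11*sqrt( 2 ), -10, - 72/17, sqrt( 5 )/5,1/2, sqrt (3),  sqrt(5),  sqrt(7 ),  12, 72]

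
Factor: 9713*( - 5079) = - 49332327 =- 3^1 *11^1*883^1*1693^1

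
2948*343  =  1011164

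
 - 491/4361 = - 491/4361 =- 0.11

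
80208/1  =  80208 = 80208.00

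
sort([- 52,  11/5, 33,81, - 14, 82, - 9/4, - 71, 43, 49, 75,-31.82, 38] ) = [ - 71,-52,- 31.82, - 14, - 9/4, 11/5, 33, 38,  43, 49,75, 81, 82] 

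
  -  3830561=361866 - 4192427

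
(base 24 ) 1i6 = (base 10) 1014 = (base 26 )1d0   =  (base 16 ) 3f6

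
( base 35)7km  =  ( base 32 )92H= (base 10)9297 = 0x2451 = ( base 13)4302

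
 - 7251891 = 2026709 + -9278600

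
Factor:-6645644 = -2^2*37^1*83^1* 541^1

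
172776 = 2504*69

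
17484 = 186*94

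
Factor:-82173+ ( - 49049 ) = - 2^1*7^2*13^1*103^1 = - 131222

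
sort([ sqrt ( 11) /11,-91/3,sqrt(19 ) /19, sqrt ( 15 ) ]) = [ - 91/3, sqrt( 19) /19, sqrt(11 ) /11, sqrt(15 ) ] 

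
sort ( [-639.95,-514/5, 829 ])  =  [ - 639.95, - 514/5,829]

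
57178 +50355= 107533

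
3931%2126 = 1805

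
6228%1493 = 256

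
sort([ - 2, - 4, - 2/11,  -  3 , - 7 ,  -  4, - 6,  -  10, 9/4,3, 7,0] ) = [ - 10, - 7, - 6, - 4, - 4, - 3, - 2 , - 2/11,0, 9/4,3, 7 ]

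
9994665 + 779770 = 10774435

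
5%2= 1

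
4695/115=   939/23 = 40.83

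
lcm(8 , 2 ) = 8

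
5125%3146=1979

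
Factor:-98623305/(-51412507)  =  3^3*5^1*11^1*181^(  -  1)*479^( - 1)*593^(-1 )*66413^1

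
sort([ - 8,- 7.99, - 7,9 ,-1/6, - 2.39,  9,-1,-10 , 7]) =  [ - 10, -8, - 7.99, -7,-2.39, - 1, - 1/6,7,9, 9 ]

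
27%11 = 5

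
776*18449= 14316424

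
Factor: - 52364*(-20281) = 2^2*13^1*17^1*19^1*53^1 * 1193^1 = 1061994284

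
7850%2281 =1007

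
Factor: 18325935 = 3^2*5^1 * 449^1 * 907^1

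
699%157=71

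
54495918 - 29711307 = 24784611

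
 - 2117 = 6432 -8549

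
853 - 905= - 52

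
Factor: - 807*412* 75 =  - 2^2 * 3^2 * 5^2  *103^1*269^1 = - 24936300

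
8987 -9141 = - 154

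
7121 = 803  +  6318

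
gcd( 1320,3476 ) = 44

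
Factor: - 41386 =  - 2^1*20693^1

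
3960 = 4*990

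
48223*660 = 31827180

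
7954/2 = 3977 = 3977.00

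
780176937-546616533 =233560404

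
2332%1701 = 631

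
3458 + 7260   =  10718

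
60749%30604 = 30145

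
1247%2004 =1247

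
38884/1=38884 = 38884.00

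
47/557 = 47/557 = 0.08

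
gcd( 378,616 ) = 14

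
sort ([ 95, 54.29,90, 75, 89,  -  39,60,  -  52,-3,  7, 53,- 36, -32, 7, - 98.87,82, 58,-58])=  [ - 98.87, - 58, - 52,-39,-36, - 32,-3,7,7,  53,54.29,  58, 60 , 75,82 , 89,  90,95 ]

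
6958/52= 133 + 21/26 = 133.81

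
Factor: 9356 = 2^2*2339^1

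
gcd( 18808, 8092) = 4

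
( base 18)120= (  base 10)360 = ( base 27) d9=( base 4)11220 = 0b101101000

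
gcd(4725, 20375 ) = 25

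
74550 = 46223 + 28327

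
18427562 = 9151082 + 9276480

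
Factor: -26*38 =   -  988 = - 2^2 * 13^1*19^1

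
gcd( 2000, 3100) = 100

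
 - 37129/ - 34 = 1092  +  1/34 = 1092.03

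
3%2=1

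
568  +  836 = 1404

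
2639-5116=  - 2477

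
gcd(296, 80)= 8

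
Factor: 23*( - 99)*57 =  - 129789   =  -3^3*11^1*19^1*23^1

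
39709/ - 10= -3971 + 1/10= - 3970.90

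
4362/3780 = 1 + 97/630 = 1.15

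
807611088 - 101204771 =706406317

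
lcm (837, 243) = 7533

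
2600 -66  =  2534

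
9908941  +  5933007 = 15841948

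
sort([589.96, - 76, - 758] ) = [ - 758,-76,589.96]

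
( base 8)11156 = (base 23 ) 8L3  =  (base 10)4718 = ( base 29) 5hk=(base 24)84e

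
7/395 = 7/395 = 0.02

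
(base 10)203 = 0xcb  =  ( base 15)d8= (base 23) 8J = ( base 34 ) 5x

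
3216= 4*804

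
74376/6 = 12396 = 12396.00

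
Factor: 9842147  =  7^1*101^1*13921^1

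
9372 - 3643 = 5729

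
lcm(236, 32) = 1888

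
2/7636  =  1/3818 = 0.00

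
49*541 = 26509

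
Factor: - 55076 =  - 2^2*7^2*281^1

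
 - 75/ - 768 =25/256 = 0.10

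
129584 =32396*4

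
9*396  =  3564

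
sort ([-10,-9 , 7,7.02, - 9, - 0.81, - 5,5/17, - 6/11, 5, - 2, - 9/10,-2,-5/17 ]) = [ - 10, - 9, - 9 ,-5, - 2,-2,-9/10 , - 0.81, - 6/11, - 5/17, 5/17, 5,7,7.02 ]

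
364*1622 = 590408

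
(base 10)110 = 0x6e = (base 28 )3q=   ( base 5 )420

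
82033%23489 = 11566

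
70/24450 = 7/2445 = 0.00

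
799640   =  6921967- 6122327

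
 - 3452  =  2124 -5576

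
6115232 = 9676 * 632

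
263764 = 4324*61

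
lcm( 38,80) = 1520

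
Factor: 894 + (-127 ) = 767 = 13^1*59^1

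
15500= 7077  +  8423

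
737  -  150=587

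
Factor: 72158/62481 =2^1*3^ ( - 1)*59^( - 1 ) * 109^1*  331^1*353^( - 1) 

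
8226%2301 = 1323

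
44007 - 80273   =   - 36266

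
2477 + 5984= 8461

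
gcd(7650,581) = 1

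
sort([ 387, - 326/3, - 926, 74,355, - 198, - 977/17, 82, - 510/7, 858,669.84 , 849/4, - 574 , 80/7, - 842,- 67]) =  [ - 926,  -  842,-574, - 198, -326/3, - 510/7, - 67, - 977/17 , 80/7,74, 82, 849/4,  355, 387,669.84, 858] 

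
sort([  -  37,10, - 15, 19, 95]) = [-37,-15, 10, 19, 95]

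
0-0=0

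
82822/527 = 82822/527 = 157.16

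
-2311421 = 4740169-7051590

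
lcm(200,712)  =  17800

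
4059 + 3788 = 7847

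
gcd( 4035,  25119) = 3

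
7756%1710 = 916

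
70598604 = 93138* 758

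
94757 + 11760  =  106517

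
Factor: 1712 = 2^4*107^1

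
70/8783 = 70/8783 = 0.01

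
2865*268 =767820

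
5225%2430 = 365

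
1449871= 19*76309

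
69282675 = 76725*903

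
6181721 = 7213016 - 1031295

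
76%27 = 22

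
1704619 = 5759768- 4055149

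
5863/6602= 5863/6602 = 0.89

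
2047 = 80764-78717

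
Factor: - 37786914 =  - 2^1*3^2*11^1*190843^1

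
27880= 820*34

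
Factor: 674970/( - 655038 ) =  -  745/723 = - 3^ (- 1) * 5^1  *  149^1*241^( - 1)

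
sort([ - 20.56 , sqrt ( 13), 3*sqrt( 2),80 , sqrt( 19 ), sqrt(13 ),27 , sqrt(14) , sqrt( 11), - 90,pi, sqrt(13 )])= [ - 90,-20.56, pi,sqrt(11), sqrt( 13),sqrt( 13),sqrt(13),sqrt(14),  3*sqrt( 2), sqrt( 19),27, 80 ] 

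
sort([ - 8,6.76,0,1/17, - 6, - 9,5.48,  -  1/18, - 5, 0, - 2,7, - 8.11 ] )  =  [ - 9,-8.11, - 8 ,-6, - 5, - 2, - 1/18,0,0,1/17,5.48,6.76,7]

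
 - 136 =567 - 703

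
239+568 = 807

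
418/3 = 139  +  1/3 = 139.33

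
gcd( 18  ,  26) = 2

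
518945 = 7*74135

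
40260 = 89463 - 49203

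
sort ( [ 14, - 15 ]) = [ - 15,  14] 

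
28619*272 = 7784368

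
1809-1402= 407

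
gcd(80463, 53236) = 1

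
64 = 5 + 59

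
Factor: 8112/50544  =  13/81=3^( - 4 )* 13^1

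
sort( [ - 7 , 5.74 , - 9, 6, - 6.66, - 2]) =[ - 9 , - 7, - 6.66, - 2,5.74,6]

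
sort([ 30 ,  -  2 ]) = [ - 2,30 ]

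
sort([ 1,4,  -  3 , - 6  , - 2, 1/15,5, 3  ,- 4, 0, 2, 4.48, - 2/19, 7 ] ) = [-6, - 4, -3 , - 2, - 2/19,0, 1/15, 1 , 2,3,4, 4.48,5, 7]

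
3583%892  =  15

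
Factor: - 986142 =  - 2^1*3^1*164357^1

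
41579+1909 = 43488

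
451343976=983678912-532334936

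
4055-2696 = 1359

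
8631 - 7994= 637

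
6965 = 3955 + 3010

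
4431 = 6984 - 2553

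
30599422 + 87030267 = 117629689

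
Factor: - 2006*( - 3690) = 2^2*3^2*5^1*17^1*41^1*59^1 = 7402140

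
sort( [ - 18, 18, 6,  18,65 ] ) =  [ - 18, 6, 18,  18, 65] 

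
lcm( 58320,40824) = 408240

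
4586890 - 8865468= - 4278578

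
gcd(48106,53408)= 2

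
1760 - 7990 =-6230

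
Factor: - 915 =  - 3^1*5^1*61^1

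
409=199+210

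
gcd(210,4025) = 35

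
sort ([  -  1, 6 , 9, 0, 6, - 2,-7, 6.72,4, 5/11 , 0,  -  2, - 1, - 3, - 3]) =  [ - 7,-3, - 3, - 2, - 2,  -  1, - 1,0,  0,5/11, 4,  6, 6 , 6.72,9]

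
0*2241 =0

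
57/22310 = 57/22310 = 0.00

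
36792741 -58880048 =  - 22087307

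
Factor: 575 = 5^2* 23^1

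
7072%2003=1063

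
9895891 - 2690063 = 7205828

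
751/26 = 28+ 23/26  =  28.88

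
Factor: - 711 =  - 3^2 * 79^1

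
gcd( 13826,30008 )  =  62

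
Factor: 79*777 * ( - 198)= -2^1*3^3*7^1*11^1*37^1 *79^1 = - 12153834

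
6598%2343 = 1912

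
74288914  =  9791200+64497714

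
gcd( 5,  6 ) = 1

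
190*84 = 15960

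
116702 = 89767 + 26935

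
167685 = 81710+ 85975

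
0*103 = 0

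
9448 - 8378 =1070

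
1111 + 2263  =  3374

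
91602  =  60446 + 31156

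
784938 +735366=1520304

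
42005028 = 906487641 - 864482613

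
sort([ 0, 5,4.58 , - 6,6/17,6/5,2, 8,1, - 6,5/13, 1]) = [ - 6, - 6,0,  6/17,  5/13,1,1,6/5,2,4.58,5,8]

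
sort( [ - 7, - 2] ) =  [  -  7, - 2]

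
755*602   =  454510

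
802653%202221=195990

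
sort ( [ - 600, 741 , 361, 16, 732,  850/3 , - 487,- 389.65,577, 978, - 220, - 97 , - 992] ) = [ - 992,-600,- 487, - 389.65, -220,  -  97, 16, 850/3, 361 , 577,  732, 741,978 ]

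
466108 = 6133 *76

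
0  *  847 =0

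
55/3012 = 55/3012 = 0.02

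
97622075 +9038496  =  106660571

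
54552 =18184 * 3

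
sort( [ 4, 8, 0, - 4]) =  [  -  4, 0, 4, 8]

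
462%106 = 38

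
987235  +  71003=1058238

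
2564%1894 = 670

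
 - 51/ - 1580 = 51/1580 = 0.03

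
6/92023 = 6/92023 = 0.00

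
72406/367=72406/367 = 197.29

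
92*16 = 1472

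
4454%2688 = 1766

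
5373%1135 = 833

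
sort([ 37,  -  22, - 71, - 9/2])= [ - 71, - 22, - 9/2, 37] 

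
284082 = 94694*3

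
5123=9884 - 4761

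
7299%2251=546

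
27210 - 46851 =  - 19641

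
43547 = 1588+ 41959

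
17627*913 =16093451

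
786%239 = 69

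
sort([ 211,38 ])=[ 38,211] 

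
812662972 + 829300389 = 1641963361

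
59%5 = 4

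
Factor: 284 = 2^2*71^1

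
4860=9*540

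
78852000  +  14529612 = 93381612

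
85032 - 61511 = 23521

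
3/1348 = 3/1348=0.00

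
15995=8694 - -7301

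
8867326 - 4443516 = 4423810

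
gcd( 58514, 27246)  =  2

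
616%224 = 168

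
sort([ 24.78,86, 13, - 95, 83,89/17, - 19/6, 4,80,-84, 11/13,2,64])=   [-95,- 84, - 19/6, 11/13, 2,4,89/17, 13,24.78, 64,80, 83, 86]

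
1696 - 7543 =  - 5847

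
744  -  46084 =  - 45340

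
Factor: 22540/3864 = 35/6 = 2^( - 1)*3^( - 1 ) *5^1*7^1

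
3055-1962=1093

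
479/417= 479/417=1.15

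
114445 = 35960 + 78485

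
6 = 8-2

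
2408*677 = 1630216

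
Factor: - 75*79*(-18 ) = 2^1 * 3^3*5^2*79^1 = 106650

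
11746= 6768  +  4978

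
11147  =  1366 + 9781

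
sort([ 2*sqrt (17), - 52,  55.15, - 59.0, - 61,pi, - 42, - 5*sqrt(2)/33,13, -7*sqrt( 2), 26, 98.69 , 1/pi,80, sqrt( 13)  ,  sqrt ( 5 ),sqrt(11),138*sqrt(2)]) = [ - 61, - 59.0, -52, - 42, - 7*sqrt(2), - 5*sqrt( 2 )/33,1/pi,sqrt( 5), pi,sqrt( 11), sqrt(13 ), 2*sqrt(17 )  ,  13,26,55.15,80,98.69, 138 * sqrt( 2) ]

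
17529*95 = 1665255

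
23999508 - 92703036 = - 68703528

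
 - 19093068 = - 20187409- - 1094341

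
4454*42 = 187068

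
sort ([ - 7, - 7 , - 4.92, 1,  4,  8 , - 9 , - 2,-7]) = [ - 9,  -  7, - 7, - 7, - 4.92, - 2, 1,4, 8 ] 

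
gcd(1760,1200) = 80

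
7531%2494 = 49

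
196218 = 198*991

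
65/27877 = 65/27877  =  0.00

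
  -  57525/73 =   -  789+72/73 = - 788.01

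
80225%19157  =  3597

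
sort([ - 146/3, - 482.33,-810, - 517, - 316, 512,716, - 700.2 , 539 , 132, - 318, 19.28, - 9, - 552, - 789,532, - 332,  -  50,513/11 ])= [ - 810,- 789,  -  700.2, - 552,-517,-482.33, -332, - 318, - 316, - 50, - 146/3, -9 , 19.28, 513/11,132 , 512,532, 539, 716 ]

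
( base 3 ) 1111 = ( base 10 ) 40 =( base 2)101000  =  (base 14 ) 2C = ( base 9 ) 44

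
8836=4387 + 4449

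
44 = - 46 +90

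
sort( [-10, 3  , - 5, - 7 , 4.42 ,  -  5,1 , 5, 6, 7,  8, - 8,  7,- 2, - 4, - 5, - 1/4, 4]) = [ - 10, - 8,-7, - 5, - 5,- 5,-4,-2, - 1/4,1, 3  ,  4, 4.42, 5, 6,7,  7, 8]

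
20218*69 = 1395042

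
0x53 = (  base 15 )58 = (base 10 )83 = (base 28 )2r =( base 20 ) 43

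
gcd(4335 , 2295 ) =255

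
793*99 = 78507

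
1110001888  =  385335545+724666343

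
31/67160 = 31/67160= 0.00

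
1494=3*498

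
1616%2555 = 1616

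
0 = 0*77790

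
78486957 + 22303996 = 100790953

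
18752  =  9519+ 9233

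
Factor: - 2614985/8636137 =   -  5^1*23^1*22739^1 * 8636137^(-1 ) 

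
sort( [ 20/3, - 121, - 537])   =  [  -  537, - 121, 20/3 ]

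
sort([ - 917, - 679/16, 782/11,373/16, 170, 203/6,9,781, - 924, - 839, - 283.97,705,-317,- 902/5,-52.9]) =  [ - 924, - 917, - 839, - 317, - 283.97,-902/5, - 52.9, - 679/16, 9, 373/16, 203/6, 782/11,170, 705, 781 ] 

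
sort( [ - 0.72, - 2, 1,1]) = [ - 2 , - 0.72, 1,1 ]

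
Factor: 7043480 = 2^3*5^1*176087^1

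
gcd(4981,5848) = 17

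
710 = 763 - 53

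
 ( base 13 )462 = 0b1011110100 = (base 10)756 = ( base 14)3C0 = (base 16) 2F4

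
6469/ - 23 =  - 282 + 17/23= - 281.26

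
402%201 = 0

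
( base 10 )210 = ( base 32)6i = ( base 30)70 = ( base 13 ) 132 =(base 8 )322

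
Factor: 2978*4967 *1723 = 25486143898 = 2^1* 1489^1*1723^1*4967^1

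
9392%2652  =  1436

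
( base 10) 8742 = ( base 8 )21046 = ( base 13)3C96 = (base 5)234432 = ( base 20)11h2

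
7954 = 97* 82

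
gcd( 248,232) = 8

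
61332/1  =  61332 = 61332.00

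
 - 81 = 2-83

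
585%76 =53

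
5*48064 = 240320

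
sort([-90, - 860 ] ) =[ - 860, - 90]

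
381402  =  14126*27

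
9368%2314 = 112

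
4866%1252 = 1110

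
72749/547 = 72749/547 =133.00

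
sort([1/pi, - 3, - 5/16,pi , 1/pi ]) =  [ - 3, - 5/16 , 1/pi, 1/pi, pi] 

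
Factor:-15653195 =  - 5^1*149^1 * 21011^1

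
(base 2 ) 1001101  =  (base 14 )57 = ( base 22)3b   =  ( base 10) 77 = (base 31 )2F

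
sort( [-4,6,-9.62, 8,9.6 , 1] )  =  [ - 9.62, - 4,1,6,8 , 9.6]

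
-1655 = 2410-4065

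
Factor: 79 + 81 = 160=2^5*5^1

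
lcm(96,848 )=5088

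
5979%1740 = 759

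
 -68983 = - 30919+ - 38064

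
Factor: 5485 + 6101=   11586=2^1 * 3^1* 1931^1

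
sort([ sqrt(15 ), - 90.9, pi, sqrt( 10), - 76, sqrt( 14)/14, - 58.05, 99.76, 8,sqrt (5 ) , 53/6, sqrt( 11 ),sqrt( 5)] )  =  [ - 90.9,-76,  -  58.05, sqrt( 14)/14,sqrt(5 ),sqrt( 5), pi, sqrt( 10),sqrt(  11), sqrt (15 ),  8 , 53/6,99.76]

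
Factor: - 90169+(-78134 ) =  - 3^1*56101^1 = - 168303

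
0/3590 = 0   =  0.00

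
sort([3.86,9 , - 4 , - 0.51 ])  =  [ - 4,  -  0.51, 3.86,9] 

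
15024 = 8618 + 6406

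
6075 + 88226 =94301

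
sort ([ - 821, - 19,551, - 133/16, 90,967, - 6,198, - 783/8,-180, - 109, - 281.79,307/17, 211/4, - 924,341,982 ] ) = [ - 924, - 821,  -  281.79, - 180 , - 109,  -  783/8,-19, - 133/16,-6 , 307/17, 211/4, 90,198 , 341,551,967 , 982] 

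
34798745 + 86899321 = 121698066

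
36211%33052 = 3159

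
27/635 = 27/635 = 0.04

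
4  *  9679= 38716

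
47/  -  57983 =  -1+57936/57983 = - 0.00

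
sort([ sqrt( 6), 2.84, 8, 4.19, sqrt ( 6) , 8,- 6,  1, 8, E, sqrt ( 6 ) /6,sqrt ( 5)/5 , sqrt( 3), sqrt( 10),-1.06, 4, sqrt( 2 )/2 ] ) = [-6,- 1.06, sqrt( 6 ) /6, sqrt( 5 ) /5, sqrt( 2)/2, 1,  sqrt( 3),sqrt( 6), sqrt( 6), E, 2.84, sqrt(  10),  4, 4.19, 8 , 8 , 8]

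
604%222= 160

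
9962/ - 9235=-9962/9235 = - 1.08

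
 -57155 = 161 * ( - 355)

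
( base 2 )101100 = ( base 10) 44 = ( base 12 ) 38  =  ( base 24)1K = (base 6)112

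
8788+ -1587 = 7201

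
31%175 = 31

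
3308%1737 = 1571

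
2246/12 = 187 + 1/6 = 187.17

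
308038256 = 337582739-29544483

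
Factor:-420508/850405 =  - 2^2*5^( - 1)*11^1 *19^1*503^1*170081^( - 1)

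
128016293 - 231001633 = -102985340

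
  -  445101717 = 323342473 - 768444190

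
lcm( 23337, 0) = 0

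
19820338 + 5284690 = 25105028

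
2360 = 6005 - 3645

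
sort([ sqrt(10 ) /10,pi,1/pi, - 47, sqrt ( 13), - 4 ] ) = [-47, - 4, sqrt ( 10)/10, 1/pi, pi, sqrt(13)]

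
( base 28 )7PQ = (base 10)6214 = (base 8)14106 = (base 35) 52j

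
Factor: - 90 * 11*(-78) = 2^2*3^3 * 5^1*11^1*13^1 = 77220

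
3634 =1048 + 2586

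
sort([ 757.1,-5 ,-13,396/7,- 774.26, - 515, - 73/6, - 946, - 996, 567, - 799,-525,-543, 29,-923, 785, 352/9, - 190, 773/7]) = [- 996,-946,-923,-799, - 774.26,-543, - 525, -515, - 190, - 13,-73/6, - 5,29  ,  352/9, 396/7, 773/7, 567, 757.1, 785] 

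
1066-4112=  - 3046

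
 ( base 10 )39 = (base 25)1e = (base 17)25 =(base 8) 47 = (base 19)21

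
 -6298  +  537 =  - 5761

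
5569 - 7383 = -1814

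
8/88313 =8/88313 = 0.00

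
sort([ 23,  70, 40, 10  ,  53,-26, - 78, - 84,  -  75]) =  [-84, - 78 , - 75 , - 26, 10,23,40, 53, 70]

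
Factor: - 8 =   -  2^3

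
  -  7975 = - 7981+6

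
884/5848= 13/86 = 0.15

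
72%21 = 9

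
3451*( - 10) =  - 34510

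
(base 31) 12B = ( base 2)10000001010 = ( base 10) 1034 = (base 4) 100022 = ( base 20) 2BE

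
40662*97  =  3944214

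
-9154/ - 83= 110+24/83 = 110.29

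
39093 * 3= 117279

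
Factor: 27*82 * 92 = 203688= 2^3* 3^3*23^1 * 41^1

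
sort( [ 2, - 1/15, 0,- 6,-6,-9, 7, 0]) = [ - 9, - 6, - 6, - 1/15, 0, 0, 2,7] 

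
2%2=0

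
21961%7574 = 6813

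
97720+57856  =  155576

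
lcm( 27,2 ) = 54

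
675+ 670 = 1345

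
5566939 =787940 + 4778999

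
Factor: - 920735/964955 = - 107^1 * 1721^1*192991^( - 1)= -  184147/192991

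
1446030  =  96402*15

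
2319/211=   10 + 209/211 = 10.99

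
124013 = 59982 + 64031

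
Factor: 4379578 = 2^1*7^1*83^1*3769^1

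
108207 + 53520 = 161727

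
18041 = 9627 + 8414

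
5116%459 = 67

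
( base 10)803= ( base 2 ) 1100100011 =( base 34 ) nl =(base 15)388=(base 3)1002202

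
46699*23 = 1074077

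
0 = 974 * 0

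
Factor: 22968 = 2^3*3^2*11^1*29^1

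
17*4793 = 81481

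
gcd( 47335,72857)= 1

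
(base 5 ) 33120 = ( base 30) 2G5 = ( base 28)2ph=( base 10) 2285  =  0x8ed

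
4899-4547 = 352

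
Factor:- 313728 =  - 2^7*3^1*19^1*43^1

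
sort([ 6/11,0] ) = [ 0 , 6/11 ]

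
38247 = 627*61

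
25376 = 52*488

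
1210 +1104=2314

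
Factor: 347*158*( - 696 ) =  - 38158896 = - 2^4*3^1 * 29^1 * 79^1*347^1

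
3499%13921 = 3499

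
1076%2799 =1076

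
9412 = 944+8468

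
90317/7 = 12902+3/7= 12902.43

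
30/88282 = 15/44141= 0.00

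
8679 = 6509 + 2170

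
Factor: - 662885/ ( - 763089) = 3^(- 1)*5^1 * 113^( - 1 )*233^1*569^1 * 2251^( - 1 )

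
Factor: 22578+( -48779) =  - 7^1 * 19^1*197^1 = -26201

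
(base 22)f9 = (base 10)339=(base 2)101010011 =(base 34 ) 9X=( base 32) AJ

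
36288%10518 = 4734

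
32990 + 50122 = 83112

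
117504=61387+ 56117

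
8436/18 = 1406/3= 468.67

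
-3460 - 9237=-12697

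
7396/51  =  145 +1/51 = 145.02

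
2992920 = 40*74823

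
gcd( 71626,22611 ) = 1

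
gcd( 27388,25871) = 41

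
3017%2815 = 202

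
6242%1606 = 1424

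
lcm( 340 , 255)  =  1020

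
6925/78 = 88 + 61/78 = 88.78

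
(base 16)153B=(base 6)41055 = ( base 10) 5435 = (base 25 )8ha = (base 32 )59r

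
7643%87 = 74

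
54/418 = 27/209 = 0.13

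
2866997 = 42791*67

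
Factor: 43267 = 7^2*883^1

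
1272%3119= 1272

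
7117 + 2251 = 9368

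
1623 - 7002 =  - 5379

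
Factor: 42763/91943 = 7^1*41^1*149^1*91943^( - 1) 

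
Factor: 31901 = 19^1 * 23^1*73^1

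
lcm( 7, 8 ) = 56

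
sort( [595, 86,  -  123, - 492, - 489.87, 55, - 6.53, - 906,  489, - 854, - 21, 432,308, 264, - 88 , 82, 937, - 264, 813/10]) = [-906, - 854, - 492, - 489.87, - 264, - 123, - 88, - 21, - 6.53, 55, 813/10,82, 86, 264,308, 432, 489, 595, 937] 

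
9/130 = 9/130=0.07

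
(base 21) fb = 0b101000110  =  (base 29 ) B7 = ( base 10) 326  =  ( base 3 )110002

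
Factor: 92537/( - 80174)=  - 2^( - 1)*37^1*41^1*61^1*40087^( - 1)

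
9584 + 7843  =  17427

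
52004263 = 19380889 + 32623374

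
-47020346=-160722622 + 113702276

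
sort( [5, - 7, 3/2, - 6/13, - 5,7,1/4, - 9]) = [ - 9, - 7, - 5, - 6/13, 1/4,3/2,5,  7 ]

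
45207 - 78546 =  - 33339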